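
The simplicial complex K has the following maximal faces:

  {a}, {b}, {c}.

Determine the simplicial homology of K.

K has 3 vertices.
rank ∂_0 = 0, rank ∂_1 = 0 ⇒ b_0 = 3 − 0 − 0 = 3. So H_0 = Z^3.

H_0 = Z^3.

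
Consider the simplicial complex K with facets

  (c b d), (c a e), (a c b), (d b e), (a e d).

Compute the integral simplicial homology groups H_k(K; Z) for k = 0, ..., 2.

We work with the vertex ordering a < b < c < d < e. The simplices of K, each written with vertices in increasing order, are:

  0-simplices (5): a, b, c, d, e
  1-simplices (10): ab, ac, ad, ae, bc, bd, be, cd, ce, de
  2-simplices (5): abc, ace, ade, bcd, bde

Hence C_0 ≅ Z^5, C_1 ≅ Z^10, C_2 ≅ Z^5.

∂_1: C_1 → C_0 is given by ∂[p,q] = [q] − [p]. For instance
  ∂bd = d − b.
The resulting 5×10 matrix has rank 4, and its Smith normal form has invariant factors (1,1,1,1).

The boundary map ∂_2: C_2 → C_1 sends each 2-simplex [p,q,r] to [q,r] − [p,r] + [p,q]. For instance
  ∂ade = de − ae + ad,
  ∂ace = ce − ae + ac.
As a 10×5 matrix over Z this has rank 5, with invariant factors (1,1,1,1,1).

Computing H_k = (kernel of ∂_k) / (image of ∂_{k+1}):

  H_0: rank C_0 − rank ∂_1 = 5 − 4 = 1, and the invariant factors of ∂_1 are all 1, so H_0 = Z.
  H_1: rank ker ∂_1 − rank ∂_2 = (10 − 4) − 5 = 1, and the invariant factors of ∂_2 are all 1, so H_1 = Z.
  H_2: rank ker ∂_2 − rank ∂_3 = (5 − 5) − 0 = 0, and there is no ∂_3, so H_2 = 0.

(K is a triangulation of the Möbius band.)

H_0 ≅ Z,  H_1 ≅ Z,  H_2 = 0.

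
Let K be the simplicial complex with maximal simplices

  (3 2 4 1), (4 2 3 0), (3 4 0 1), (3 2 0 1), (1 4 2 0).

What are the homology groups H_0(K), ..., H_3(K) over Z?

H_0 = Z,  H_1 = 0,  H_2 = 0,  H_3 = Z.

Fix the vertex order 0 < 1 < 2 < 3 < 4 and write every simplex with vertices in increasing order. Then dim K = 3 and the simplices of K are:

  0-simplices (5): [0], [1], [2], [3], [4]
  1-simplices (10): [0,1], [0,2], [0,3], [0,4], [1,2], [1,3], [1,4], [2,3], [2,4], [3,4]
  2-simplices (10): [0,1,2], [0,1,3], [0,1,4], [0,2,3], [0,2,4], [0,3,4], [1,2,3], [1,2,4], [1,3,4], [2,3,4]
  3-simplices (5): [0,1,2,3], [0,1,2,4], [0,1,3,4], [0,2,3,4], [1,2,3,4]

so the chain groups are C_0 ≅ Z^5, C_1 ≅ Z^10, C_2 ≅ Z^10, C_3 ≅ Z^5.

Boundary ∂_1: C_1 → C_0 is given by ∂[p,q] = [q] − [p]. For instance
  ∂[1,4] = [4] − [1].
As a 5×10 matrix over Z this has rank 4, with invariant factors (1,1,1,1).

The boundary map ∂_2: C_2 → C_1 sends each 2-simplex [p,q,r] to [q,r] − [p,r] + [p,q]. For instance
  ∂[0,3,4] = [3,4] − [0,4] + [0,3],
  ∂[0,1,3] = [1,3] − [0,3] + [0,1].
The resulting 10×10 matrix has rank 6, and its Smith normal form has invariant factors (1,1,1,1,1,1).

The boundary map ∂_3: C_3 → C_2 sends each 3-simplex σ to the alternating sum Σ_i (−1)^i (σ with its i-th vertex removed). For instance
  ∂[0,2,3,4] = [2,3,4] − [0,3,4] + [0,2,4] − [0,2,3],
  ∂[0,1,2,4] = [1,2,4] − [0,2,4] + [0,1,4] − [0,1,2].
As a 10×5 matrix over Z this has rank 4, with invariant factors (1,1,1,1).

From H_k ≅ ker(∂_k) / im(∂_{k+1}) we obtain:

  H_0: rank C_0 − rank ∂_1 = 5 − 4 = 1, and the invariant factors of ∂_1 are all 1, so H_0 ≅ Z.
  H_1: rank ker ∂_1 − rank ∂_2 = (10 − 4) − 6 = 0, and the invariant factors of ∂_2 are all 1, so H_1 ≅ 0.
  H_2: rank ker ∂_2 − rank ∂_3 = (10 − 6) − 4 = 0, and the invariant factors of ∂_3 are all 1, so H_2 ≅ 0.
  H_3: rank ker ∂_3 − rank ∂_4 = (5 − 4) − 0 = 1, and there is no ∂_4, so H_3 ≅ Z.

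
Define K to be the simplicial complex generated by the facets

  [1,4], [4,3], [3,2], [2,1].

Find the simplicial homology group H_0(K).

H_0 = Z.

Order the vertices as 1 < 2 < 3 < 4. Listing each simplex with vertices in this order, K has dimension 1 with simplices:

  0-simplices (4): [1], [2], [3], [4]
  1-simplices (4): [1,2], [1,4], [2,3], [3,4]

giving chain groups C_0 ≅ Z^4, C_1 ≅ Z^4.

Boundary ∂_1: C_1 → C_0 is given by ∂[p,q] = [q] − [p].
This gives a 4×4 integer matrix of rank 3; reducing to Smith normal form yields diagonal entries (1,1,1).

From H_k ≅ ker(∂_k) / im(∂_{k+1}) we obtain:

  H_0: rank C_0 − rank ∂_1 = 4 − 3 = 1, and the invariant factors of ∂_1 are all 1, so H_0 ≅ Z.

(K is a triangulation of the circle S^1.)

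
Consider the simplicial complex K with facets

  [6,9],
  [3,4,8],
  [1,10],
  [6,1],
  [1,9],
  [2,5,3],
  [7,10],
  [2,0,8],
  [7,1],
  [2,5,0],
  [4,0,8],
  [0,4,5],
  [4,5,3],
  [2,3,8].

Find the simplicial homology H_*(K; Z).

H_0 = Z^2,  H_1 = Z^2,  H_2 = Z.

We work with the vertex ordering 0 < 1 < 2 < 3 < 4 < 5 < 6 < 7 < 8 < 9 < 10. The simplices of K, each written with vertices in increasing order, are:

  0-simplices (11): [0], [1], [2], [3], [4], [5], [6], [7], [8], [9], [10]
  1-simplices (18): [0,2], [0,4], [0,5], [0,8], [1,6], [1,7], [1,9], [1,10], [2,3], [2,5], [2,8], [3,4], [3,5], [3,8], [4,5], [4,8], [6,9], [7,10]
  2-simplices (8): [0,2,5], [0,2,8], [0,4,5], [0,4,8], [2,3,5], [2,3,8], [3,4,5], [3,4,8]

Hence C_0 ≅ Z^11, C_1 ≅ Z^18, C_2 ≅ Z^8.

Boundary ∂_1: C_1 → C_0 is given by ∂[p,q] = [q] − [p]. For instance
  ∂[2,5] = [5] − [2].
The resulting 11×18 matrix has rank 9, and its Smith normal form has invariant factors (1,1,1,1,1,1,1,1,1).

The boundary map ∂_2: C_2 → C_1 maps a triangle to the signed sum of its edges. For instance
  ∂[0,4,5] = [4,5] − [0,5] + [0,4],
  ∂[3,4,5] = [4,5] − [3,5] + [3,4].
This gives a 18×8 integer matrix of rank 7; reducing to Smith normal form yields diagonal entries (1,1,1,1,1,1,1).

Now H_k = ker ∂_k / im ∂_{k+1}, so:

  H_0: rank C_0 − rank ∂_1 = 11 − 9 = 2, and the invariant factors of ∂_1 are all 1, so H_0 = Z^2.
  H_1: rank ker ∂_1 − rank ∂_2 = (18 − 9) − 7 = 2, and the invariant factors of ∂_2 are all 1, so H_1 = Z^2.
  H_2: rank ker ∂_2 − rank ∂_3 = (8 − 7) − 0 = 1, and there is no ∂_3, so H_2 = Z.

As a check, the Euler characteristic is 11 − 18 + 8 = 1, which agrees with 2 − 2 + 1 = 1.
(K is a triangulation of the disjoint union of the 2-sphere S^2 and a wedge of 2 circles.)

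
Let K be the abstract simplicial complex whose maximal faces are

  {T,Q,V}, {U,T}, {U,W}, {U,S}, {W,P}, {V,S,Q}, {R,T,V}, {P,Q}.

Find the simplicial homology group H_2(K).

Order the vertices as P < Q < R < S < T < U < V < W. Listing each simplex with vertices in this order, K has dimension 2 with simplices:

  0-simplices (8): P, Q, R, S, T, U, V, W
  1-simplices (12): PQ, PW, QS, QT, QV, RT, RV, SU, SV, TU, TV, UW
  2-simplices (3): QSV, QTV, RTV

giving chain groups C_0 ≅ Z^8, C_1 ≅ Z^12, C_2 ≅ Z^3.

The boundary map ∂_1: C_1 → C_0 maps an edge to its endpoints' difference, ∂[p,q] = q − p. For instance
  ∂SV = V − S.
As a 8×12 matrix over Z this has rank 7, with invariant factors (1,1,1,1,1,1,1).

∂_2: C_2 → C_1 maps a triangle to the signed sum of its edges. For instance
  ∂QTV = TV − QV + QT,
  ∂RTV = TV − RV + RT.
As a 12×3 matrix over Z this has rank 3, with invariant factors (1,1,1).

Reading off H_k = ker ∂_k / im ∂_{k+1}:

  H_2: rank ker ∂_2 − rank ∂_3 = (3 − 3) − 0 = 0, and there is no ∂_3, so H_2 ≅ 0.

H_2 = 0.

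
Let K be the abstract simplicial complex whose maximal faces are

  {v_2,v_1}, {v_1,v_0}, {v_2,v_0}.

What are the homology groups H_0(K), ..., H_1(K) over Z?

Order the vertices as v_0 < v_1 < v_2. Listing each simplex with vertices in this order, K has dimension 1 with simplices:

  0-simplices (3): [v_0], [v_1], [v_2]
  1-simplices (3): [v_0,v_1], [v_0,v_2], [v_1,v_2]

so the chain groups are C_0 ≅ Z^3, C_1 ≅ Z^3.

∂_1: C_1 → C_0 maps an edge to its endpoints' difference, ∂[p,q] = q − p.
As a 3×3 matrix over Z this has rank 2, with invariant factors (1,1).

Now H_k = ker ∂_k / im ∂_{k+1}, so:

  H_0: rank C_0 − rank ∂_1 = 3 − 2 = 1, and the invariant factors of ∂_1 are all 1, so H_0 ≅ Z.
  H_1: rank ker ∂_1 − rank ∂_2 = (3 − 2) − 0 = 1, and there is no ∂_2, so H_1 ≅ Z.

H_0 ≅ Z,  H_1 ≅ Z.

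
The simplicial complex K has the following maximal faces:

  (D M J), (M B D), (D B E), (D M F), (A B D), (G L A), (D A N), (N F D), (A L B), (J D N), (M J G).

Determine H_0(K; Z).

H_0 = Z.

Order the vertices as A < B < D < E < F < G < J < L < M < N. Listing each simplex with vertices in this order, K has dimension 2 with simplices:

  0-simplices (10): A, B, D, E, F, G, J, L, M, N
  1-simplices (21): AB, AD, AG, AL, AN, BD, BE, BL, BM, DE, DF, DJ, DM, DN, FM, FN, GJ, GL, GM, JM, JN
  2-simplices (11): ABD, ABL, ADN, AGL, BDE, BDM, DFM, DFN, DJM, DJN, GJM

giving chain groups C_0 ≅ Z^10, C_1 ≅ Z^21, C_2 ≅ Z^11.

The boundary map ∂_1: C_1 → C_0 is given by ∂[p,q] = [q] − [p]. For instance
  ∂AB = B − A.
This gives a 10×21 integer matrix of rank 9; reducing to Smith normal form yields diagonal entries (1,1,1,1,1,1,1,1,1).

The boundary map ∂_2: C_2 → C_1 maps a triangle to the signed sum of its edges. For instance
  ∂BDE = DE − BE + BD,
  ∂DJN = JN − DN + DJ.
The resulting 21×11 matrix has rank 11, and its Smith normal form has invariant factors (1,1,1,1,1,1,1,1,1,1,1).

From H_k ≅ ker(∂_k) / im(∂_{k+1}) we obtain:

  H_0: rank C_0 − rank ∂_1 = 10 − 9 = 1, and the invariant factors of ∂_1 are all 1, so H_0 ≅ Z.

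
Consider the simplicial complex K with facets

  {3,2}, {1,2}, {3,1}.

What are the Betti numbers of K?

b_0 = 1, b_1 = 1.

Fix the vertex order 1 < 2 < 3 and write every simplex with vertices in increasing order. Then dim K = 1 and the simplices of K are:

  0-simplices (3): [1], [2], [3]
  1-simplices (3): [1,2], [1,3], [2,3]

giving chain groups C_0 ≅ Z^3, C_1 ≅ Z^3.

Boundary ∂_1: C_1 → C_0 maps an edge to its endpoints' difference, ∂[p,q] = q − p.
The resulting 3×3 matrix has rank 2, and its Smith normal form has invariant factors (1,1).

Reading off H_k = ker ∂_k / im ∂_{k+1}:

  H_0: rank C_0 − rank ∂_1 = 3 − 2 = 1, and the invariant factors of ∂_1 are all 1, so H_0 ≅ Z.
  H_1: rank ker ∂_1 − rank ∂_2 = (3 − 2) − 0 = 1, and there is no ∂_2, so H_1 ≅ Z.

Hence the Betti numbers are b_0 = 1, b_1 = 1.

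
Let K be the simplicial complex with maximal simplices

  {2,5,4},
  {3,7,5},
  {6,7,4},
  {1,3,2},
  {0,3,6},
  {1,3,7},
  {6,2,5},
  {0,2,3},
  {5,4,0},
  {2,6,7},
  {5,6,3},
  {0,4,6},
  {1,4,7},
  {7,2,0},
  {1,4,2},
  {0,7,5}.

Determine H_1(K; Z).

H_1 ≅ Z^2.

Fix the vertex order 0 < 1 < 2 < 3 < 4 < 5 < 6 < 7 and write every simplex with vertices in increasing order. Then dim K = 2 and the simplices of K are:

  0-simplices (8): [0], [1], [2], [3], [4], [5], [6], [7]
  1-simplices (24): (24 of them)
  2-simplices (16): [0,2,3], [0,2,7], [0,3,6], [0,4,5], [0,4,6], [0,5,7], [1,2,3], [1,2,4], [1,3,7], [1,4,7], [2,4,5], [2,5,6], [2,6,7], [3,5,6], [3,5,7], [4,6,7]

giving chain groups C_0 ≅ Z^8, C_1 ≅ Z^24, C_2 ≅ Z^16.

Boundary ∂_1: C_1 → C_0 is given by ∂[p,q] = [q] − [p].
As a 8×24 matrix over Z this has rank 7, with invariant factors (1,1,1,1,1,1,1).

The boundary map ∂_2: C_2 → C_1 sends each 2-simplex [p,q,r] to [q,r] − [p,r] + [p,q]. For instance
  ∂[2,6,7] = [6,7] − [2,7] + [2,6],
  ∂[0,3,6] = [3,6] − [0,6] + [0,3].
The resulting 24×16 matrix has rank 15, and its Smith normal form has invariant factors (1,1,1,1,1,1,1,1,1,1,1,1,1,1,1).

Now H_k = ker ∂_k / im ∂_{k+1}, so:

  H_1: rank ker ∂_1 − rank ∂_2 = (24 − 7) − 15 = 2, and the invariant factors of ∂_2 are all 1, so H_1 = Z^2.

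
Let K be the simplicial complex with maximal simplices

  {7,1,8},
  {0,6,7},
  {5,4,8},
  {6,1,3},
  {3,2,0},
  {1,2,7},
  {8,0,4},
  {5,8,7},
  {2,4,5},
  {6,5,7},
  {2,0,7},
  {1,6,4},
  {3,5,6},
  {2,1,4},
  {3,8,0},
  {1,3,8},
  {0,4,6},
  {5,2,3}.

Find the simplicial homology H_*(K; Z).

H_0 = Z,  H_1 = Z^2,  H_2 = Z.

Order the vertices as 0 < 1 < 2 < 3 < 4 < 5 < 6 < 7 < 8. Listing each simplex with vertices in this order, K has dimension 2 with simplices:

  0-simplices (9): [0], [1], [2], [3], [4], [5], [6], [7], [8]
  1-simplices (27): (27 of them)
  2-simplices (18): [0,2,3], [0,2,7], [0,3,8], [0,4,6], [0,4,8], [0,6,7], [1,2,4], [1,2,7], [1,3,6], [1,3,8], [1,4,6], [1,7,8], [2,3,5], [2,4,5], [3,5,6], [4,5,8], [5,6,7], [5,7,8]

so the chain groups are C_0 ≅ Z^9, C_1 ≅ Z^27, C_2 ≅ Z^18.

The boundary map ∂_1: C_1 → C_0 maps an edge to its endpoints' difference, ∂[p,q] = q − p.
The resulting 9×27 matrix has rank 8, and its Smith normal form has invariant factors (1,1,1,1,1,1,1,1).

The boundary map ∂_2: C_2 → C_1 maps a triangle to the signed sum of its edges. For instance
  ∂[1,2,7] = [2,7] − [1,7] + [1,2],
  ∂[0,2,7] = [2,7] − [0,7] + [0,2].
As a 27×18 matrix over Z this has rank 17, with invariant factors (1,1,1,1,1,1,1,1,1,1,1,1,1,1,1,1,1).

From H_k ≅ ker(∂_k) / im(∂_{k+1}) we obtain:

  H_0: rank C_0 − rank ∂_1 = 9 − 8 = 1, and the invariant factors of ∂_1 are all 1, so H_0 = Z.
  H_1: rank ker ∂_1 − rank ∂_2 = (27 − 8) − 17 = 2, and the invariant factors of ∂_2 are all 1, so H_1 = Z^2.
  H_2: rank ker ∂_2 − rank ∂_3 = (18 − 17) − 0 = 1, and there is no ∂_3, so H_2 = Z.

As a check, the Euler characteristic is 9 − 27 + 18 = 0, which agrees with 1 − 2 + 1 = 0.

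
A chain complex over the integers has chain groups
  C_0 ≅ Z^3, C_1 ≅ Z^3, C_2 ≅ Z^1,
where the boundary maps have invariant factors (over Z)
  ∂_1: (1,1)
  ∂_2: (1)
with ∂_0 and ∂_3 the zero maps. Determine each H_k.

H_0: b_0 = 3 − 0 − 2 = 1; torsion from ∂_1 factors > 1: none. So H_0 = Z.
H_1: b_1 = 3 − 2 − 1 = 0; torsion from ∂_2 factors > 1: none. So H_1 = 0.
H_2: b_2 = 1 − 1 − 0 = 0; torsion from ∂_3 factors > 1: none. So H_2 = 0.

H_0 = Z,  H_1 = 0,  H_2 = 0.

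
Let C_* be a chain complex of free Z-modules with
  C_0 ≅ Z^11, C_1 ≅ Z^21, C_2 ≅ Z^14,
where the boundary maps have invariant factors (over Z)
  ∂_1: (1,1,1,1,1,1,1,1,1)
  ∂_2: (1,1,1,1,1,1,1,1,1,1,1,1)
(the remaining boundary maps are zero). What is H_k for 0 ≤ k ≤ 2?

H_0 ≅ Z^2,  H_1 = 0,  H_2 ≅ Z^2.

H_0: b_0 = 11 − 0 − 9 = 2; torsion from ∂_1 factors > 1: none. So H_0 ≅ Z^2.
H_1: b_1 = 21 − 9 − 12 = 0; torsion from ∂_2 factors > 1: none. So H_1 ≅ 0.
H_2: b_2 = 14 − 12 − 0 = 2; torsion from ∂_3 factors > 1: none. So H_2 ≅ Z^2.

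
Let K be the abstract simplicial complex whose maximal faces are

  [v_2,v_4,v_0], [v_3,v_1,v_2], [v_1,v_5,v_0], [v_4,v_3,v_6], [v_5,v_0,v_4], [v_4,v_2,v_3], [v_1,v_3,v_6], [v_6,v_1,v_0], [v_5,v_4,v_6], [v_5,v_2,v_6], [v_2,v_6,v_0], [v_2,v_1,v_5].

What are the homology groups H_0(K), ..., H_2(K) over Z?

H_0 = Z,  H_1 = Z/2,  H_2 = 0.

Fix the vertex order v_0 < v_1 < v_2 < v_3 < v_4 < v_5 < v_6 and write every simplex with vertices in increasing order. Then dim K = 2 and the simplices of K are:

  0-simplices (7): [v_0], [v_1], [v_2], [v_3], [v_4], [v_5], [v_6]
  1-simplices (18): (18 of them)
  2-simplices (12): (12 of them)

Hence C_0 ≅ Z^7, C_1 ≅ Z^18, C_2 ≅ Z^12.

Boundary ∂_1: C_1 → C_0 sends each edge [p,q] (with p < q) to q − p. For instance
  ∂[v_1,v_3] = [v_3] − [v_1].
The 7×18 boundary matrix has rank 6 and Smith normal form diag(1,1,1,1,1,1).

Boundary ∂_2: C_2 → C_1 maps a triangle to the signed sum of its edges. For instance
  ∂[v_0,v_2,v_4] = [v_2,v_4] − [v_0,v_4] + [v_0,v_2],
  ∂[v_2,v_3,v_4] = [v_3,v_4] − [v_2,v_4] + [v_2,v_3].
The 18×12 boundary matrix has rank 12 and Smith normal form diag(1,1,1,1,1,1,1,1,1,1,1,2).

Now H_k = ker ∂_k / im ∂_{k+1}, so:

  H_0: rank C_0 − rank ∂_1 = 7 − 6 = 1, and the invariant factors of ∂_1 are all 1, so H_0 ≅ Z.
  H_1: rank ker ∂_1 − rank ∂_2 = (18 − 6) − 12 = 0, and ∂_2 has invariant factor 2 > 1, so H_1 ≅ Z/2.
  H_2: rank ker ∂_2 − rank ∂_3 = (12 − 12) − 0 = 0, and there is no ∂_3, so H_2 ≅ 0.

(K is a triangulation of the real projective plane RP^2.)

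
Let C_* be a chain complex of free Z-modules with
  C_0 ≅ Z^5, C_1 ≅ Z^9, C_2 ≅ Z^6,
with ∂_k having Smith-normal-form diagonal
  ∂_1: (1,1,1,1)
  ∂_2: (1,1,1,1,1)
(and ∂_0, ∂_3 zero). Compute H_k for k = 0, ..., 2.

H_0 = Z,  H_1 = 0,  H_2 = Z.

H_0: b_0 = 5 − 0 − 4 = 1; torsion from ∂_1 factors > 1: none. So H_0 = Z.
H_1: b_1 = 9 − 4 − 5 = 0; torsion from ∂_2 factors > 1: none. So H_1 = 0.
H_2: b_2 = 6 − 5 − 0 = 1; torsion from ∂_3 factors > 1: none. So H_2 = Z.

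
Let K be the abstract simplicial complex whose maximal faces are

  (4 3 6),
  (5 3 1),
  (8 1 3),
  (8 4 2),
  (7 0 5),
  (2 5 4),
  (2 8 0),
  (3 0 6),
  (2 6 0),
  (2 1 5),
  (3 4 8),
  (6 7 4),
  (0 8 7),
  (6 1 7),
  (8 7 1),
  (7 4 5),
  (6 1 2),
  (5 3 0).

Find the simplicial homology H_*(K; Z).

Order the vertices as 0 < 1 < 2 < 3 < 4 < 5 < 6 < 7 < 8. Listing each simplex with vertices in this order, K has dimension 2 with simplices:

  0-simplices (9): [0], [1], [2], [3], [4], [5], [6], [7], [8]
  1-simplices (27): (27 of them)
  2-simplices (18): [0,2,6], [0,2,8], [0,3,5], [0,3,6], [0,5,7], [0,7,8], [1,2,5], [1,2,6], [1,3,5], [1,3,8], [1,6,7], [1,7,8], [2,4,5], [2,4,8], [3,4,6], [3,4,8], [4,5,7], [4,6,7]

so the chain groups are C_0 ≅ Z^9, C_1 ≅ Z^27, C_2 ≅ Z^18.

The boundary map ∂_1: C_1 → C_0 is given by ∂[p,q] = [q] − [p].
As a 9×27 matrix over Z this has rank 8, with invariant factors (1,1,1,1,1,1,1,1).

∂_2: C_2 → C_1 maps a triangle to the signed sum of its edges. For instance
  ∂[3,4,6] = [4,6] − [3,6] + [3,4],
  ∂[0,5,7] = [5,7] − [0,7] + [0,5].
The 27×18 boundary matrix has rank 17 and Smith normal form diag(1,1,1,1,1,1,1,1,1,1,1,1,1,1,1,1,1).

From H_k ≅ ker(∂_k) / im(∂_{k+1}) we obtain:

  H_0: rank C_0 − rank ∂_1 = 9 − 8 = 1, and the invariant factors of ∂_1 are all 1, so H_0 = Z.
  H_1: rank ker ∂_1 − rank ∂_2 = (27 − 8) − 17 = 2, and the invariant factors of ∂_2 are all 1, so H_1 = Z^2.
  H_2: rank ker ∂_2 − rank ∂_3 = (18 − 17) − 0 = 1, and there is no ∂_3, so H_2 = Z.

(K is a triangulation of the torus T^2.)

H_0 ≅ Z,  H_1 ≅ Z^2,  H_2 ≅ Z.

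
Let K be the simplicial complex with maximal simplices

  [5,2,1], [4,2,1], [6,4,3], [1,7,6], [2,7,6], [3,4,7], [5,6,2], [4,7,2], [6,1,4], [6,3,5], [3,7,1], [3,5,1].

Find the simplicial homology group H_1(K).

We work with the vertex ordering 1 < 2 < 3 < 4 < 5 < 6 < 7. The simplices of K, each written with vertices in increasing order, are:

  0-simplices (7): [1], [2], [3], [4], [5], [6], [7]
  1-simplices (18): [1,2], [1,3], [1,4], [1,5], [1,6], [1,7], [2,4], [2,5], [2,6], [2,7], [3,4], [3,5], [3,6], [3,7], [4,6], [4,7], [5,6], [6,7]
  2-simplices (12): [1,2,4], [1,2,5], [1,3,5], [1,3,7], [1,4,6], [1,6,7], [2,4,7], [2,5,6], [2,6,7], [3,4,6], [3,4,7], [3,5,6]

so the chain groups are C_0 ≅ Z^7, C_1 ≅ Z^18, C_2 ≅ Z^12.

Boundary ∂_1: C_1 → C_0 is given by ∂[p,q] = [q] − [p]. For instance
  ∂[1,5] = [5] − [1].
As a 7×18 matrix over Z this has rank 6, with invariant factors (1,1,1,1,1,1).

Boundary ∂_2: C_2 → C_1 acts by ∂[p,q,r] = [q,r] − [p,r] + [p,q]. For instance
  ∂[3,5,6] = [5,6] − [3,6] + [3,5],
  ∂[2,5,6] = [5,6] − [2,6] + [2,5].
This gives a 18×12 integer matrix of rank 12; reducing to Smith normal form yields diagonal entries (1,1,1,1,1,1,1,1,1,1,1,2).

Now H_k = ker ∂_k / im ∂_{k+1}, so:

  H_1: rank ker ∂_1 − rank ∂_2 = (18 − 6) − 12 = 0, and ∂_2 has invariant factor 2 > 1, so H_1 ≅ Z/2.

(K is a triangulation of the real projective plane RP^2.)

H_1 ≅ Z/2.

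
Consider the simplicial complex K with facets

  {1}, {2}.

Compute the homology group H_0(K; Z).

H_0 = Z^2.

Take the total order 1 < 2 on the vertex set. Then K (dimension 0) consists of the simplices:

  0-simplices (2): [1], [2]

giving chain groups C_0 ≅ Z^2.

From H_k ≅ ker(∂_k) / im(∂_{k+1}) we obtain:

  H_0: rank C_0 − rank ∂_1 = 2 − 0 = 2, and there is no ∂_1, so H_0 = Z^2.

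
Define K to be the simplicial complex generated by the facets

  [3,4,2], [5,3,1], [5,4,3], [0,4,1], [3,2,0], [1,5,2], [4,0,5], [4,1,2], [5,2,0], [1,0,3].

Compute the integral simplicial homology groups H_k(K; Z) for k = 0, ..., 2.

H_0 ≅ Z,  H_1 ≅ Z_2,  H_2 = 0.

Fix the vertex order 0 < 1 < 2 < 3 < 4 < 5 and write every simplex with vertices in increasing order. Then dim K = 2 and the simplices of K are:

  0-simplices (6): [0], [1], [2], [3], [4], [5]
  1-simplices (15): [0,1], [0,2], [0,3], [0,4], [0,5], [1,2], [1,3], [1,4], [1,5], [2,3], [2,4], [2,5], [3,4], [3,5], [4,5]
  2-simplices (10): [0,1,3], [0,1,4], [0,2,3], [0,2,5], [0,4,5], [1,2,4], [1,2,5], [1,3,5], [2,3,4], [3,4,5]

Hence C_0 ≅ Z^6, C_1 ≅ Z^15, C_2 ≅ Z^10.

Boundary ∂_1: C_1 → C_0 maps an edge to its endpoints' difference, ∂[p,q] = q − p.
The 6×15 boundary matrix has rank 5 and Smith normal form diag(1,1,1,1,1).

The boundary map ∂_2: C_2 → C_1 sends each 2-simplex [p,q,r] to [q,r] − [p,r] + [p,q]. For instance
  ∂[0,2,5] = [2,5] − [0,5] + [0,2],
  ∂[2,3,4] = [3,4] − [2,4] + [2,3].
As a 15×10 matrix over Z this has rank 10, with invariant factors (1,1,1,1,1,1,1,1,1,2).

Computing H_k = (kernel of ∂_k) / (image of ∂_{k+1}):

  H_0: rank C_0 − rank ∂_1 = 6 − 5 = 1, and the invariant factors of ∂_1 are all 1, so H_0 ≅ Z.
  H_1: rank ker ∂_1 − rank ∂_2 = (15 − 5) − 10 = 0, and ∂_2 has invariant factor 2 > 1, so H_1 ≅ Z_2.
  H_2: rank ker ∂_2 − rank ∂_3 = (10 − 10) − 0 = 0, and there is no ∂_3, so H_2 ≅ 0.

As a check, the Euler characteristic is 6 − 15 + 10 = 1, which agrees with 1 − 0 + 0 = 1.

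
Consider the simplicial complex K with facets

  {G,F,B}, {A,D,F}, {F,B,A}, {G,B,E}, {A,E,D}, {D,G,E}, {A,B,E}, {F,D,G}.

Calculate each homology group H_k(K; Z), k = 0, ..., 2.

Take the total order A < B < D < E < F < G on the vertex set. Then K (dimension 2) consists of the simplices:

  0-simplices (6): A, B, D, E, F, G
  1-simplices (12): AB, AD, AE, AF, BE, BF, BG, DE, DF, DG, EG, FG
  2-simplices (8): ABE, ABF, ADE, ADF, BEG, BFG, DEG, DFG

so the chain groups are C_0 ≅ Z^6, C_1 ≅ Z^12, C_2 ≅ Z^8.

The boundary map ∂_1: C_1 → C_0 maps an edge to its endpoints' difference, ∂[p,q] = q − p.
This gives a 6×12 integer matrix of rank 5; reducing to Smith normal form yields diagonal entries (1,1,1,1,1).

∂_2: C_2 → C_1 acts by ∂[p,q,r] = [q,r] − [p,r] + [p,q]. For instance
  ∂DFG = FG − DG + DF,
  ∂ABE = BE − AE + AB.
The 12×8 boundary matrix has rank 7 and Smith normal form diag(1,1,1,1,1,1,1).

From H_k ≅ ker(∂_k) / im(∂_{k+1}) we obtain:

  H_0: rank C_0 − rank ∂_1 = 6 − 5 = 1, and the invariant factors of ∂_1 are all 1, so H_0 = Z.
  H_1: rank ker ∂_1 − rank ∂_2 = (12 − 5) − 7 = 0, and the invariant factors of ∂_2 are all 1, so H_1 = 0.
  H_2: rank ker ∂_2 − rank ∂_3 = (8 − 7) − 0 = 1, and there is no ∂_3, so H_2 = Z.

As a check, the Euler characteristic is 6 − 12 + 8 = 2, which agrees with 1 − 0 + 1 = 2.
(K is a triangulation of the 2-sphere S^2.)

H_0 ≅ Z,  H_1 = 0,  H_2 ≅ Z.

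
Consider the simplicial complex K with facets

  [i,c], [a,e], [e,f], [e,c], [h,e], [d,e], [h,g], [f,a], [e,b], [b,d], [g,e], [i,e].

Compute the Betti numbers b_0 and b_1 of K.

K has 9 vertices, 12 edges.
rank ∂_0 = 0, rank ∂_1 = 8 ⇒ b_0 = 9 − 0 − 8 = 1; all invariant factors of ∂_1 are 1 so no torsion. So H_0 = Z.
rank ∂_1 = 8, rank ∂_2 = 0 ⇒ b_1 = 12 − 8 − 0 = 4. So H_1 = Z^4.

b_0 = 1, b_1 = 4.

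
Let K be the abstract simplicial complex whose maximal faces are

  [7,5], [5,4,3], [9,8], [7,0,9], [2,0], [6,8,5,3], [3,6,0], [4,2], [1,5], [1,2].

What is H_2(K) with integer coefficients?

H_2 = 0.

Take the total order 0 < 1 < 2 < 3 < 4 < 5 < 6 < 7 < 8 < 9 on the vertex set. Then K (dimension 3) consists of the simplices:

  0-simplices (10): [0], [1], [2], [3], [4], [5], [6], [7], [8], [9]
  1-simplices (19): [0,2], [0,3], [0,6], [0,7], [0,9], [1,2], [1,5], [2,4], [3,4], [3,5], [3,6], [3,8], [4,5], [5,6], [5,7], [5,8], [6,8], [7,9], [8,9]
  2-simplices (7): [0,3,6], [0,7,9], [3,4,5], [3,5,6], [3,5,8], [3,6,8], [5,6,8]
  3-simplices (1): [3,5,6,8]

giving chain groups C_0 ≅ Z^10, C_1 ≅ Z^19, C_2 ≅ Z^7, C_3 ≅ Z^1.

The boundary map ∂_1: C_1 → C_0 sends each edge [p,q] (with p < q) to q − p. For instance
  ∂[8,9] = [9] − [8].
The resulting 10×19 matrix has rank 9, and its Smith normal form has invariant factors (1,1,1,1,1,1,1,1,1).

The boundary map ∂_2: C_2 → C_1 sends each 2-simplex [p,q,r] to [q,r] − [p,r] + [p,q]. For instance
  ∂[5,6,8] = [6,8] − [5,8] + [5,6],
  ∂[3,4,5] = [4,5] − [3,5] + [3,4].
As a 19×7 matrix over Z this has rank 6, with invariant factors (1,1,1,1,1,1).

∂_3: C_3 → C_2 sends each 3-simplex σ to the alternating sum Σ_i (−1)^i (σ with its i-th vertex removed). For instance
  ∂[3,5,6,8] = [5,6,8] − [3,6,8] + [3,5,8] − [3,5,6].
The 7×1 boundary matrix has rank 1 and Smith normal form diag(1).

Computing H_k = (kernel of ∂_k) / (image of ∂_{k+1}):

  H_2: rank ker ∂_2 − rank ∂_3 = (7 − 6) − 1 = 0, and the invariant factors of ∂_3 are all 1, so H_2 ≅ 0.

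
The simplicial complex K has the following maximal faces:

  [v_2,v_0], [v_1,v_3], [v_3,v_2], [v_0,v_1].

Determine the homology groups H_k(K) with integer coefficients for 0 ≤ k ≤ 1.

K has 4 vertices, 4 edges.
rank ∂_0 = 0, rank ∂_1 = 3 ⇒ b_0 = 4 − 0 − 3 = 1; all invariant factors of ∂_1 are 1 so no torsion. So H_0 ≅ Z.
rank ∂_1 = 3, rank ∂_2 = 0 ⇒ b_1 = 4 − 3 − 0 = 1. So H_1 ≅ Z.

H_0 = Z,  H_1 = Z.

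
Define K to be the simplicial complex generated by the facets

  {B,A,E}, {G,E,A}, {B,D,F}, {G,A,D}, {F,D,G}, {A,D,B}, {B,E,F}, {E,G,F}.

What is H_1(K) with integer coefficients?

Fix the vertex order A < B < D < E < F < G and write every simplex with vertices in increasing order. Then dim K = 2 and the simplices of K are:

  0-simplices (6): A, B, D, E, F, G
  1-simplices (12): AB, AD, AE, AG, BD, BE, BF, DF, DG, EF, EG, FG
  2-simplices (8): ABD, ABE, ADG, AEG, BDF, BEF, DFG, EFG

Hence C_0 ≅ Z^6, C_1 ≅ Z^12, C_2 ≅ Z^8.

∂_1: C_1 → C_0 is given by ∂[p,q] = [q] − [p]. For instance
  ∂AD = D − A.
The 6×12 boundary matrix has rank 5 and Smith normal form diag(1,1,1,1,1).

The boundary map ∂_2: C_2 → C_1 sends each 2-simplex [p,q,r] to [q,r] − [p,r] + [p,q]. For instance
  ∂AEG = EG − AG + AE,
  ∂EFG = FG − EG + EF.
The resulting 12×8 matrix has rank 7, and its Smith normal form has invariant factors (1,1,1,1,1,1,1).

From H_k ≅ ker(∂_k) / im(∂_{k+1}) we obtain:

  H_1: rank ker ∂_1 − rank ∂_2 = (12 − 5) − 7 = 0, and the invariant factors of ∂_2 are all 1, so H_1 = 0.

H_1 = 0.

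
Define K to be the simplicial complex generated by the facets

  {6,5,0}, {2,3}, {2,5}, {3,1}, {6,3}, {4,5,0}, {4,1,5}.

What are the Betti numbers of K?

b_0 = 1, b_1 = 2, b_2 = 0.

Order the vertices as 0 < 1 < 2 < 3 < 4 < 5 < 6. Listing each simplex with vertices in this order, K has dimension 2 with simplices:

  0-simplices (7): [0], [1], [2], [3], [4], [5], [6]
  1-simplices (11): [0,4], [0,5], [0,6], [1,3], [1,4], [1,5], [2,3], [2,5], [3,6], [4,5], [5,6]
  2-simplices (3): [0,4,5], [0,5,6], [1,4,5]

giving chain groups C_0 ≅ Z^7, C_1 ≅ Z^11, C_2 ≅ Z^3.

The boundary map ∂_1: C_1 → C_0 is given by ∂[p,q] = [q] − [p]. For instance
  ∂[2,5] = [5] − [2].
This gives a 7×11 integer matrix of rank 6; reducing to Smith normal form yields diagonal entries (1,1,1,1,1,1).

∂_2: C_2 → C_1 maps a triangle to the signed sum of its edges. For instance
  ∂[0,5,6] = [5,6] − [0,6] + [0,5],
  ∂[0,4,5] = [4,5] − [0,5] + [0,4].
As a 11×3 matrix over Z this has rank 3, with invariant factors (1,1,1).

From H_k ≅ ker(∂_k) / im(∂_{k+1}) we obtain:

  H_0: rank C_0 − rank ∂_1 = 7 − 6 = 1, and the invariant factors of ∂_1 are all 1, so H_0 ≅ Z.
  H_1: rank ker ∂_1 − rank ∂_2 = (11 − 6) − 3 = 2, and the invariant factors of ∂_2 are all 1, so H_1 ≅ Z^2.
  H_2: rank ker ∂_2 − rank ∂_3 = (3 − 3) − 0 = 0, and there is no ∂_3, so H_2 ≅ 0.

Hence the Betti numbers are b_0 = 1, b_1 = 2, b_2 = 0.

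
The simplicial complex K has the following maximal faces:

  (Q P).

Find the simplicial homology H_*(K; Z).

H_0 ≅ Z,  H_1 = 0.

We work with the vertex ordering P < Q. The simplices of K, each written with vertices in increasing order, are:

  0-simplices (2): P, Q
  1-simplices (1): PQ

Hence C_0 ≅ Z^2, C_1 ≅ Z^1.

∂_1: C_1 → C_0 maps an edge to its endpoints' difference, ∂[p,q] = q − p. For instance
  ∂PQ = Q − P.
The resulting 2×1 matrix has rank 1, and its Smith normal form has invariant factors (1).

Now H_k = ker ∂_k / im ∂_{k+1}, so:

  H_0: rank C_0 − rank ∂_1 = 2 − 1 = 1, and the invariant factors of ∂_1 are all 1, so H_0 = Z.
  H_1: rank ker ∂_1 − rank ∂_2 = (1 − 1) − 0 = 0, and there is no ∂_2, so H_1 = 0.

(K is a triangulation of the 1-simplex.)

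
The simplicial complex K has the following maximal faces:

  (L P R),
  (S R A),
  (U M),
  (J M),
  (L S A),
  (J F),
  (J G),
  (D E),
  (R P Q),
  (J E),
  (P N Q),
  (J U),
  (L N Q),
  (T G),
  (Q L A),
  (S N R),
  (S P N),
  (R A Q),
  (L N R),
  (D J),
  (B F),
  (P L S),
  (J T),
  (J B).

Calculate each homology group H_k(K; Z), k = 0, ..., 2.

We work with the vertex ordering A < B < D < E < F < G < J < L < M < N < P < Q < R < S < T < U. The simplices of K, each written with vertices in increasing order, are:

  0-simplices (16): A, B, D, E, F, G, J, L, M, N, P, Q, R, S, T, U
  1-simplices (30): AL, AQ, AR, AS, BF, BJ, DE, DJ, EJ, FJ, GJ, GT, JM, JT, JU, LN, LP, LQ, LR, LS, MU, NP, NQ, NR, NS, PQ, PR, PS, QR, RS
  2-simplices (12): ALQ, ALS, AQR, ARS, LNQ, LNR, LPR, LPS, NPQ, NPS, NRS, PQR

giving chain groups C_0 ≅ Z^16, C_1 ≅ Z^30, C_2 ≅ Z^12.

Boundary ∂_1: C_1 → C_0 maps an edge to its endpoints' difference, ∂[p,q] = q − p. For instance
  ∂EJ = J − E.
As a 16×30 matrix over Z this has rank 14, with invariant factors (1,1,1,1,1,1,1,1,1,1,1,1,1,1).

The boundary map ∂_2: C_2 → C_1 acts by ∂[p,q,r] = [q,r] − [p,r] + [p,q]. For instance
  ∂AQR = QR − AR + AQ,
  ∂PQR = QR − PR + PQ.
The resulting 30×12 matrix has rank 12, and its Smith normal form has invariant factors (1,1,1,1,1,1,1,1,1,1,1,2).

From H_k ≅ ker(∂_k) / im(∂_{k+1}) we obtain:

  H_0: rank C_0 − rank ∂_1 = 16 − 14 = 2, and the invariant factors of ∂_1 are all 1, so H_0 = Z^2.
  H_1: rank ker ∂_1 − rank ∂_2 = (30 − 14) − 12 = 4, and ∂_2 has invariant factor 2 > 1, so H_1 = Z^4 ⊕ Z/2.
  H_2: rank ker ∂_2 − rank ∂_3 = (12 − 12) − 0 = 0, and there is no ∂_3, so H_2 = 0.

H_0 ≅ Z^2,  H_1 ≅ Z^4 ⊕ Z/2,  H_2 = 0.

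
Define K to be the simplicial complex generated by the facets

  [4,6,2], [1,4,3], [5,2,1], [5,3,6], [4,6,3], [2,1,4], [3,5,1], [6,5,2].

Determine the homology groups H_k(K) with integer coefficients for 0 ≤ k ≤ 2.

H_0 = Z,  H_1 = 0,  H_2 = Z.

Order the vertices as 1 < 2 < 3 < 4 < 5 < 6. Listing each simplex with vertices in this order, K has dimension 2 with simplices:

  0-simplices (6): [1], [2], [3], [4], [5], [6]
  1-simplices (12): [1,2], [1,3], [1,4], [1,5], [2,4], [2,5], [2,6], [3,4], [3,5], [3,6], [4,6], [5,6]
  2-simplices (8): [1,2,4], [1,2,5], [1,3,4], [1,3,5], [2,4,6], [2,5,6], [3,4,6], [3,5,6]

so the chain groups are C_0 ≅ Z^6, C_1 ≅ Z^12, C_2 ≅ Z^8.

Boundary ∂_1: C_1 → C_0 sends each edge [p,q] (with p < q) to q − p. For instance
  ∂[2,6] = [6] − [2].
The 6×12 boundary matrix has rank 5 and Smith normal form diag(1,1,1,1,1).

Boundary ∂_2: C_2 → C_1 sends each 2-simplex [p,q,r] to [q,r] − [p,r] + [p,q]. For instance
  ∂[1,2,5] = [2,5] − [1,5] + [1,2],
  ∂[1,2,4] = [2,4] − [1,4] + [1,2].
As a 12×8 matrix over Z this has rank 7, with invariant factors (1,1,1,1,1,1,1).

Reading off H_k = ker ∂_k / im ∂_{k+1}:

  H_0: rank C_0 − rank ∂_1 = 6 − 5 = 1, and the invariant factors of ∂_1 are all 1, so H_0 ≅ Z.
  H_1: rank ker ∂_1 − rank ∂_2 = (12 − 5) − 7 = 0, and the invariant factors of ∂_2 are all 1, so H_1 ≅ 0.
  H_2: rank ker ∂_2 − rank ∂_3 = (8 − 7) − 0 = 1, and there is no ∂_3, so H_2 ≅ Z.

As a check, the Euler characteristic is 6 − 12 + 8 = 2, which agrees with 1 − 0 + 1 = 2.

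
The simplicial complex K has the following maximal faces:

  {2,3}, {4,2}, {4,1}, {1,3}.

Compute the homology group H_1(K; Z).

H_1 = Z.

Fix the vertex order 1 < 2 < 3 < 4 and write every simplex with vertices in increasing order. Then dim K = 1 and the simplices of K are:

  0-simplices (4): [1], [2], [3], [4]
  1-simplices (4): [1,3], [1,4], [2,3], [2,4]

giving chain groups C_0 ≅ Z^4, C_1 ≅ Z^4.

∂_1: C_1 → C_0 is given by ∂[p,q] = [q] − [p].
This gives a 4×4 integer matrix of rank 3; reducing to Smith normal form yields diagonal entries (1,1,1).

From H_k ≅ ker(∂_k) / im(∂_{k+1}) we obtain:

  H_1: rank ker ∂_1 − rank ∂_2 = (4 − 3) − 0 = 1, and there is no ∂_2, so H_1 = Z.

(K is a triangulation of the circle S^1.)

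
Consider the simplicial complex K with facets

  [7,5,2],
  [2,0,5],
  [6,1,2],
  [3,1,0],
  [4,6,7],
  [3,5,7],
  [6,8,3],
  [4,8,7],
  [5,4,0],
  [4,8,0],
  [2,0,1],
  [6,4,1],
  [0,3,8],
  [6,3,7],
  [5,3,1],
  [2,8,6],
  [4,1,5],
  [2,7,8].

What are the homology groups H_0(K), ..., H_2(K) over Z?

H_0 ≅ Z,  H_1 ≅ Z × Z/2,  H_2 = 0.

Fix the vertex order 0 < 1 < 2 < 3 < 4 < 5 < 6 < 7 < 8 and write every simplex with vertices in increasing order. Then dim K = 2 and the simplices of K are:

  0-simplices (9): [0], [1], [2], [3], [4], [5], [6], [7], [8]
  1-simplices (27): (27 of them)
  2-simplices (18): [0,1,2], [0,1,3], [0,2,5], [0,3,8], [0,4,5], [0,4,8], [1,2,6], [1,3,5], [1,4,5], [1,4,6], [2,5,7], [2,6,8], [2,7,8], [3,5,7], [3,6,7], [3,6,8], [4,6,7], [4,7,8]

so the chain groups are C_0 ≅ Z^9, C_1 ≅ Z^27, C_2 ≅ Z^18.

Boundary ∂_1: C_1 → C_0 sends each edge [p,q] (with p < q) to q − p. For instance
  ∂[2,5] = [5] − [2].
This gives a 9×27 integer matrix of rank 8; reducing to Smith normal form yields diagonal entries (1,1,1,1,1,1,1,1).

∂_2: C_2 → C_1 sends each 2-simplex [p,q,r] to [q,r] − [p,r] + [p,q]. For instance
  ∂[0,4,8] = [4,8] − [0,8] + [0,4],
  ∂[1,2,6] = [2,6] − [1,6] + [1,2].
The resulting 27×18 matrix has rank 18, and its Smith normal form has invariant factors (1,1,1,1,1,1,1,1,1,1,1,1,1,1,1,1,1,2).

Computing H_k = (kernel of ∂_k) / (image of ∂_{k+1}):

  H_0: rank C_0 − rank ∂_1 = 9 − 8 = 1, and the invariant factors of ∂_1 are all 1, so H_0 = Z.
  H_1: rank ker ∂_1 − rank ∂_2 = (27 − 8) − 18 = 1, and ∂_2 has invariant factor 2 > 1, so H_1 = Z × Z/2.
  H_2: rank ker ∂_2 − rank ∂_3 = (18 − 18) − 0 = 0, and there is no ∂_3, so H_2 = 0.

(K is a triangulation of the Klein bottle.)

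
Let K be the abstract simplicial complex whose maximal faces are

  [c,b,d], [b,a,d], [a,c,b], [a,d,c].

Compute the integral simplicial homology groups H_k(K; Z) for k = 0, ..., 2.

Order the vertices as a < b < c < d. Listing each simplex with vertices in this order, K has dimension 2 with simplices:

  0-simplices (4): a, b, c, d
  1-simplices (6): ab, ac, ad, bc, bd, cd
  2-simplices (4): abc, abd, acd, bcd

Hence C_0 ≅ Z^4, C_1 ≅ Z^6, C_2 ≅ Z^4.

Boundary ∂_1: C_1 → C_0 sends each edge [p,q] (with p < q) to q − p. For instance
  ∂ad = d − a.
The resulting 4×6 matrix has rank 3, and its Smith normal form has invariant factors (1,1,1).

Boundary ∂_2: C_2 → C_1 maps a triangle to the signed sum of its edges. For instance
  ∂abd = bd − ad + ab,
  ∂abc = bc − ac + ab.
This gives a 6×4 integer matrix of rank 3; reducing to Smith normal form yields diagonal entries (1,1,1).

Now H_k = ker ∂_k / im ∂_{k+1}, so:

  H_0: rank C_0 − rank ∂_1 = 4 − 3 = 1, and the invariant factors of ∂_1 are all 1, so H_0 = Z.
  H_1: rank ker ∂_1 − rank ∂_2 = (6 − 3) − 3 = 0, and the invariant factors of ∂_2 are all 1, so H_1 = 0.
  H_2: rank ker ∂_2 − rank ∂_3 = (4 − 3) − 0 = 1, and there is no ∂_3, so H_2 = Z.

As a check, the Euler characteristic is 4 − 6 + 4 = 2, which agrees with 1 − 0 + 1 = 2.

H_0 = Z,  H_1 = 0,  H_2 = Z.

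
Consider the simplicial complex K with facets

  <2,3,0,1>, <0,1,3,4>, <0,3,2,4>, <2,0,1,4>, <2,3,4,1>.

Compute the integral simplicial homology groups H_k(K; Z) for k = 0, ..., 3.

Fix the vertex order 0 < 1 < 2 < 3 < 4 and write every simplex with vertices in increasing order. Then dim K = 3 and the simplices of K are:

  0-simplices (5): [0], [1], [2], [3], [4]
  1-simplices (10): [0,1], [0,2], [0,3], [0,4], [1,2], [1,3], [1,4], [2,3], [2,4], [3,4]
  2-simplices (10): [0,1,2], [0,1,3], [0,1,4], [0,2,3], [0,2,4], [0,3,4], [1,2,3], [1,2,4], [1,3,4], [2,3,4]
  3-simplices (5): [0,1,2,3], [0,1,2,4], [0,1,3,4], [0,2,3,4], [1,2,3,4]

giving chain groups C_0 ≅ Z^5, C_1 ≅ Z^10, C_2 ≅ Z^10, C_3 ≅ Z^5.

The boundary map ∂_1: C_1 → C_0 is given by ∂[p,q] = [q] − [p]. For instance
  ∂[2,3] = [3] − [2].
As a 5×10 matrix over Z this has rank 4, with invariant factors (1,1,1,1).

∂_2: C_2 → C_1 sends each 2-simplex [p,q,r] to [q,r] − [p,r] + [p,q]. For instance
  ∂[0,2,3] = [2,3] − [0,3] + [0,2],
  ∂[0,2,4] = [2,4] − [0,4] + [0,2].
The 10×10 boundary matrix has rank 6 and Smith normal form diag(1,1,1,1,1,1).

The boundary map ∂_3: C_3 → C_2 sends each 3-simplex σ to the alternating sum Σ_i (−1)^i (σ with its i-th vertex removed). For instance
  ∂[0,1,3,4] = [1,3,4] − [0,3,4] + [0,1,4] − [0,1,3],
  ∂[0,1,2,3] = [1,2,3] − [0,2,3] + [0,1,3] − [0,1,2].
The resulting 10×5 matrix has rank 4, and its Smith normal form has invariant factors (1,1,1,1).

From H_k ≅ ker(∂_k) / im(∂_{k+1}) we obtain:

  H_0: rank C_0 − rank ∂_1 = 5 − 4 = 1, and the invariant factors of ∂_1 are all 1, so H_0 = Z.
  H_1: rank ker ∂_1 − rank ∂_2 = (10 − 4) − 6 = 0, and the invariant factors of ∂_2 are all 1, so H_1 = 0.
  H_2: rank ker ∂_2 − rank ∂_3 = (10 − 6) − 4 = 0, and the invariant factors of ∂_3 are all 1, so H_2 = 0.
  H_3: rank ker ∂_3 − rank ∂_4 = (5 − 4) − 0 = 1, and there is no ∂_4, so H_3 = Z.

(K is a triangulation of the 3-sphere S^3.)

H_0 ≅ Z,  H_1 = 0,  H_2 = 0,  H_3 ≅ Z.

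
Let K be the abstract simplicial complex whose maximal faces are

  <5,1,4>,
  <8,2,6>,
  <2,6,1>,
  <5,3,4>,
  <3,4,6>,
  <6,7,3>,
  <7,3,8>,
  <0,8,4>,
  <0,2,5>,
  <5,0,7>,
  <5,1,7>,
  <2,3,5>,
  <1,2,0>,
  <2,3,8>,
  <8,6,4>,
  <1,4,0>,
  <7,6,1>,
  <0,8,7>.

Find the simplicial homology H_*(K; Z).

Take the total order 0 < 1 < 2 < 3 < 4 < 5 < 6 < 7 < 8 on the vertex set. Then K (dimension 2) consists of the simplices:

  0-simplices (9): [0], [1], [2], [3], [4], [5], [6], [7], [8]
  1-simplices (27): (27 of them)
  2-simplices (18): [0,1,2], [0,1,4], [0,2,5], [0,4,8], [0,5,7], [0,7,8], [1,2,6], [1,4,5], [1,5,7], [1,6,7], [2,3,5], [2,3,8], [2,6,8], [3,4,5], [3,4,6], [3,6,7], [3,7,8], [4,6,8]

giving chain groups C_0 ≅ Z^9, C_1 ≅ Z^27, C_2 ≅ Z^18.

∂_1: C_1 → C_0 sends each edge [p,q] (with p < q) to q − p. For instance
  ∂[6,7] = [7] − [6].
This gives a 9×27 integer matrix of rank 8; reducing to Smith normal form yields diagonal entries (1,1,1,1,1,1,1,1).

∂_2: C_2 → C_1 acts by ∂[p,q,r] = [q,r] − [p,r] + [p,q]. For instance
  ∂[4,6,8] = [6,8] − [4,8] + [4,6],
  ∂[3,6,7] = [6,7] − [3,7] + [3,6].
The 27×18 boundary matrix has rank 18 and Smith normal form diag(1,1,1,1,1,1,1,1,1,1,1,1,1,1,1,1,1,2).

Reading off H_k = ker ∂_k / im ∂_{k+1}:

  H_0: rank C_0 − rank ∂_1 = 9 − 8 = 1, and the invariant factors of ∂_1 are all 1, so H_0 = Z.
  H_1: rank ker ∂_1 − rank ∂_2 = (27 − 8) − 18 = 1, and ∂_2 has invariant factor 2 > 1, so H_1 = Z × Z/2.
  H_2: rank ker ∂_2 − rank ∂_3 = (18 − 18) − 0 = 0, and there is no ∂_3, so H_2 = 0.

H_0 = Z,  H_1 = Z × Z/2,  H_2 = 0.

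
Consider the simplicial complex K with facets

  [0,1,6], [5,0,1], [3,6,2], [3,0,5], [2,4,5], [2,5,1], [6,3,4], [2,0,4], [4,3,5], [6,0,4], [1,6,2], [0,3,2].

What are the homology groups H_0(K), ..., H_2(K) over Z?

H_0 = Z,  H_1 = Z/2Z,  H_2 = 0.

Take the total order 0 < 1 < 2 < 3 < 4 < 5 < 6 on the vertex set. Then K (dimension 2) consists of the simplices:

  0-simplices (7): [0], [1], [2], [3], [4], [5], [6]
  1-simplices (18): [0,1], [0,2], [0,3], [0,4], [0,5], [0,6], [1,2], [1,5], [1,6], [2,3], [2,4], [2,5], [2,6], [3,4], [3,5], [3,6], [4,5], [4,6]
  2-simplices (12): [0,1,5], [0,1,6], [0,2,3], [0,2,4], [0,3,5], [0,4,6], [1,2,5], [1,2,6], [2,3,6], [2,4,5], [3,4,5], [3,4,6]

giving chain groups C_0 ≅ Z^7, C_1 ≅ Z^18, C_2 ≅ Z^12.

Boundary ∂_1: C_1 → C_0 is given by ∂[p,q] = [q] − [p].
The 7×18 boundary matrix has rank 6 and Smith normal form diag(1,1,1,1,1,1).

Boundary ∂_2: C_2 → C_1 sends each 2-simplex [p,q,r] to [q,r] − [p,r] + [p,q]. For instance
  ∂[1,2,6] = [2,6] − [1,6] + [1,2],
  ∂[0,2,3] = [2,3] − [0,3] + [0,2].
The 18×12 boundary matrix has rank 12 and Smith normal form diag(1,1,1,1,1,1,1,1,1,1,1,2).

Now H_k = ker ∂_k / im ∂_{k+1}, so:

  H_0: rank C_0 − rank ∂_1 = 7 − 6 = 1, and the invariant factors of ∂_1 are all 1, so H_0 ≅ Z.
  H_1: rank ker ∂_1 − rank ∂_2 = (18 − 6) − 12 = 0, and ∂_2 has invariant factor 2 > 1, so H_1 ≅ Z/2Z.
  H_2: rank ker ∂_2 − rank ∂_3 = (12 − 12) − 0 = 0, and there is no ∂_3, so H_2 ≅ 0.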